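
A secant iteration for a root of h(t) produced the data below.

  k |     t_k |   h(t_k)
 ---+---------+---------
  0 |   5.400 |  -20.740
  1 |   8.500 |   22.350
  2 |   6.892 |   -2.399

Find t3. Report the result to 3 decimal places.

7.048

t3 = 6.892 − (-2.399)·(6.892 − 8.500) / (-2.399 − 22.350)
   = 6.892 − (3.85759)/(-24.74900) = 7.04787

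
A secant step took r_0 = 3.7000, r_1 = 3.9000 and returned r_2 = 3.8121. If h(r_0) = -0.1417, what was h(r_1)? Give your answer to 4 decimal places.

0.1111

The secant line through (3.7000, -0.1417) and (3.9000, h(r_1)) crosses zero at r_2 = 3.8121.
So (3.7000, -0.1417), (3.9000, h(r_1)), (3.8121, 0) are collinear:
h(r_1) = -0.1417 · (3.9000 − 3.8121) / (3.7000 − 3.8121) = -0.1417 · (0.087900)/(-0.112100) = 0.111110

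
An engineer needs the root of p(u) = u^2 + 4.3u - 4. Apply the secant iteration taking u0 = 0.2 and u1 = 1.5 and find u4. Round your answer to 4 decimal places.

0.7865

p(0.2) = -3.100000, p(1.5) = 4.700000
u2 = 1.500000 − 4.700000·(1.500000 − 0.200000) / (4.700000 − (-3.100000)) = 1.500000 − (6.110000)/(7.800000) = 0.716667
p(0.716667) = -0.404722
u3 = 0.716667 − (-0.404722)·(0.716667 − 1.500000) / (-0.404722 − 4.700000) = 0.716667 − (0.317032)/(-5.104722) = 0.778772
p(0.778772) = -0.044792
u4 = 0.778772 − (-0.044792)·(0.778772 − 0.716667) / (-0.044792 − (-0.404722)) = 0.778772 − (-0.002782)/(0.359930) = 0.786501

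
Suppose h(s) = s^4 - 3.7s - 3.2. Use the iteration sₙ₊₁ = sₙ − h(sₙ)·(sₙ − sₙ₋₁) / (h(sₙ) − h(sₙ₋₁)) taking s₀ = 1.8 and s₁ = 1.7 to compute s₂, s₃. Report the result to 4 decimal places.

h(1.8) = 0.637600, h(1.7) = -1.137900
s₂ = 1.700000 − (-1.137900)·(1.700000 − 1.800000) / (-1.137900 − 0.637600) = 1.700000 − (0.113790)/(-1.775500) = 1.764089
h(1.764089) = -0.042523
s₃ = 1.764089 − (-0.042523)·(1.764089 − 1.700000) / (-0.042523 − (-1.137900)) = 1.764089 − (-0.002725)/(1.095377) = 1.766577

1.7641, 1.7666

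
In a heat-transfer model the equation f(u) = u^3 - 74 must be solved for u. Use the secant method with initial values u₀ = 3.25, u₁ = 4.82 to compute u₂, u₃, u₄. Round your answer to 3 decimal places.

4.052, 4.178, 4.199

f(3.25) = -39.67188, f(4.82) = 37.98017
u₂ = 4.82000 − 37.98017·(4.82000 − 3.25000) / (37.98017 − (-39.67188)) = 4.82000 − (59.62886)/(77.65204) = 4.05210
f(4.05210) = -7.46640
u₃ = 4.05210 − (-7.46640)·(4.05210 − 4.82000) / (-7.46640 − 37.98017) = 4.05210 − (5.73343)/(-45.44656) = 4.17826
f(4.17826) = -1.05656
u₄ = 4.17826 − (-1.05656)·(4.17826 − 4.05210) / (-1.05656 − (-7.46640)) = 4.17826 − (-0.13329)/(6.40983) = 4.19905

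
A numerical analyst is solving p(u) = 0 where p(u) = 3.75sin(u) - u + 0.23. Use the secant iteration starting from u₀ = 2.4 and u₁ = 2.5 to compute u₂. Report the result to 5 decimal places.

2.49338

p(2.4) = 0.3629869, p(2.5) = -0.0257295
u₂ = 2.5000000 − (-0.0257295)·(2.5000000 − 2.4000000) / (-0.0257295 − 0.3629869) = 2.5000000 − (-0.0025729)/(-0.3887164) = 2.4933809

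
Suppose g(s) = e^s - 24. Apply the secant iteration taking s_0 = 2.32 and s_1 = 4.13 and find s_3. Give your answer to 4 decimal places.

g(2.32) = -13.824326, g(4.13) = 38.177923
s_2 = 4.130000 − 38.177923·(4.130000 − 2.320000) / (38.177923 − (-13.824326)) = 4.130000 − (69.102041)/(52.002249) = 2.801172
g(2.801172) = -7.536068
s_3 = 2.801172 − (-7.536068)·(2.801172 − 4.130000) / (-7.536068 − 38.177923) = 2.801172 − (10.014137)/(-45.713991) = 3.020233

3.0202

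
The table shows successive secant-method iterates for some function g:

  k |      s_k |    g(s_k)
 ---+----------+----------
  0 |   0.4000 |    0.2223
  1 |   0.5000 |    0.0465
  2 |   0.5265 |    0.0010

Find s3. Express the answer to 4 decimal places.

0.5271

s3 = 0.5265 − 0.0010·(0.5265 − 0.5000) / (0.0010 − 0.0465)
   = 0.5265 − (0.000026)/(-0.045500) = 0.527082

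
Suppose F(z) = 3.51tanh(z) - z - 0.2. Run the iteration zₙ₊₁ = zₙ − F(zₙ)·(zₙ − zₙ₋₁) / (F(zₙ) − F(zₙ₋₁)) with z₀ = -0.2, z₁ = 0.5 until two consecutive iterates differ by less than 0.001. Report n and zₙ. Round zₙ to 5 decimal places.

n = 5, zₙ = 0.07992

F(-0.2) = -0.6927874, F(0.5) = 0.9220312
z₂ = 0.5000000 − 0.9220312·(0.7000000)/(1.6148186) = 0.1003131;  |Δ| = 0.3996869
F(0.1003131) = 0.0506096
z₃ = 0.1003131 − 0.0506096·(-0.3996869)/(-0.8714217) = 0.0771005;  |Δ| = 0.0232126
F(0.0771005) = -0.0070128
z₄ = 0.0771005 − (-0.0070128)·(-0.0232126)/(-0.0576224) = 0.0799255;  |Δ| = 0.0028250
F(0.0799255) = 0.0000172
z₅ = 0.0799255 − 0.0000172·(0.0028250)/(0.0070300) = 0.0799186;  |Δ| = 0.0000069
|z₅ − z₄| = 0.0000069 < 0.001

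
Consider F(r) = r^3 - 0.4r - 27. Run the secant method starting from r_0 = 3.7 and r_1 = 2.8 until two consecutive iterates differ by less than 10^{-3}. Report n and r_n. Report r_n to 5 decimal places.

n = 5, r_n = 3.04444

F(3.7) = 22.1730000, F(2.8) = -6.1680000
r_2 = 2.8000000 − (-6.1680000)·(-0.9000000)/(-28.3410000) = 2.9958717;  |Δ| = 0.1958717
F(2.9958717) = -1.3096593
r_3 = 2.9958717 − (-1.3096593)·(0.1958717)/(4.8583407) = 3.0486727;  |Δ| = 0.0528010
F(3.0486727) = 0.1161303
r_4 = 3.0486727 − 0.1161303·(0.0528010)/(1.4257897) = 3.0443721;  |Δ| = 0.0043006
F(3.0443721) = -0.0018958
r_5 = 3.0443721 − (-0.0018958)·(-0.0043006)/(-0.1180261) = 3.0444411;  |Δ| = 0.0000691
|r_5 − r_4| = 0.0000691 < 10^{-3}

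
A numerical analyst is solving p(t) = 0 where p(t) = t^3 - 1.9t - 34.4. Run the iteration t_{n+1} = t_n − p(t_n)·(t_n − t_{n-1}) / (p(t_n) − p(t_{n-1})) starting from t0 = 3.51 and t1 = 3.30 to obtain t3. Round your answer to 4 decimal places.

3.4469

p(3.51) = 2.174551, p(3.30) = -4.733000
t2 = 3.300000 − (-4.733000)·(3.300000 − 3.510000) / (-4.733000 − 2.174551) = 3.300000 − (0.993930)/(-6.907551) = 3.443890
p(3.443890) = -0.097541
t3 = 3.443890 − (-0.097541)·(3.443890 − 3.300000) / (-0.097541 − (-4.733000)) = 3.443890 − (-0.014035)/(4.635459) = 3.446918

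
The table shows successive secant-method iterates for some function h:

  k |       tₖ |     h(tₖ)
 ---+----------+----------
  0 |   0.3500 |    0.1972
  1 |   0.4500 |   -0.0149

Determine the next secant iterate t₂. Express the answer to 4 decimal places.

t₂ = 0.4500 − (-0.0149)·(0.4500 − 0.3500) / (-0.0149 − 0.1972)
   = 0.4500 − (-0.001490)/(-0.212100) = 0.442975

0.4430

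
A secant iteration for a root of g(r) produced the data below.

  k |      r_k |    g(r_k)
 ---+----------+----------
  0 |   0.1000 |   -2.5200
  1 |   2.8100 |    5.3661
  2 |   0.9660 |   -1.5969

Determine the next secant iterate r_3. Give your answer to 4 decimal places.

r_3 = 0.9660 − (-1.5969)·(0.9660 − 2.8100) / (-1.5969 − 5.3661)
   = 0.9660 − (2.944684)/(-6.963000) = 1.388904

1.3889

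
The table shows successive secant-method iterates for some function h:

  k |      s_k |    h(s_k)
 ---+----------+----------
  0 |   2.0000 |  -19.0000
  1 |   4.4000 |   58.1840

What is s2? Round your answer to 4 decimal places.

s2 = 4.4000 − 58.1840·(4.4000 − 2.0000) / (58.1840 − (-19.0000))
   = 4.4000 − (139.641600)/(77.184000) = 2.590796

2.5908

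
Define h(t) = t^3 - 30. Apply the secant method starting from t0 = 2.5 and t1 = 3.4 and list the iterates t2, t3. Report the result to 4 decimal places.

h(2.5) = -14.375000, h(3.4) = 9.304000
t2 = 3.400000 − 9.304000·(3.400000 − 2.500000) / (9.304000 − (-14.375000)) = 3.400000 − (8.373600)/(23.679000) = 3.046370
h(3.046370) = -1.728553
t3 = 3.046370 − (-1.728553)·(3.046370 − 3.400000) / (-1.728553 − 9.304000) = 3.046370 − (0.611268)/(-11.032553) = 3.101776

3.0464, 3.1018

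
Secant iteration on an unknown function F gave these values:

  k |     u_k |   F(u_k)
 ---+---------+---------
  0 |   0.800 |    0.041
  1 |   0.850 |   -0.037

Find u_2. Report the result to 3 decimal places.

0.826

u_2 = 0.850 − (-0.037)·(0.850 − 0.800) / (-0.037 − 0.041)
   = 0.850 − (-0.00185)/(-0.07800) = 0.82628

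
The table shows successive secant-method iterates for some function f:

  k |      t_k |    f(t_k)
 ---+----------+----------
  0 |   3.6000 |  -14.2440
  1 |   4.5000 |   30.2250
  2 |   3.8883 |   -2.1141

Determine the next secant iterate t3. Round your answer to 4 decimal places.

t3 = 3.8883 − (-2.1141)·(3.8883 − 4.5000) / (-2.1141 − 30.2250)
   = 3.8883 − (1.293195)/(-32.339100) = 3.928289

3.9283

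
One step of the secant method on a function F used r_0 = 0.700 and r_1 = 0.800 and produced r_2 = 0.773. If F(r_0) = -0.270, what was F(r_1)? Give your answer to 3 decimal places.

The secant line through (0.700, -0.270) and (0.800, F(r_1)) crosses zero at r_2 = 0.773.
So (0.700, -0.270), (0.800, F(r_1)), (0.773, 0) are collinear:
F(r_1) = -0.270 · (0.800 − 0.773) / (0.700 − 0.773) = -0.270 · (0.02700)/(-0.07300) = 0.09986

0.100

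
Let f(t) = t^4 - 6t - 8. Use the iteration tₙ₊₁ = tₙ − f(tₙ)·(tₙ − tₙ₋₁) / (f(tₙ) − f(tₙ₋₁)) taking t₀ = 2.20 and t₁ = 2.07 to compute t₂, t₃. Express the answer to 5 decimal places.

f(2.20) = 2.2256000, f(2.07) = -2.0596320
t₂ = 2.0700000 − (-2.0596320)·(2.0700000 − 2.2000000) / (-2.0596320 − 2.2256000) = 2.0700000 − (0.2677522)/(-4.2852320) = 2.1324825
f(2.1324825) = -0.1153048
t₃ = 2.1324825 − (-0.1153048)·(2.1324825 − 2.0700000) / (-0.1153048 − (-2.0596320)) = 2.1324825 − (-0.0072045)/(1.9443272) = 2.1361879

2.13248, 2.13619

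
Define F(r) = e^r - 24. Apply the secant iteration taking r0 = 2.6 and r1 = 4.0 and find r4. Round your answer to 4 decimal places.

3.1873

F(2.6) = -10.536262, F(4.0) = 30.598150
r2 = 4.000000 − 30.598150·(4.000000 − 2.600000) / (30.598150 − (-10.536262)) = 4.000000 − (42.837410)/(41.134412) = 2.958599
F(2.958599) = -4.729042
r3 = 2.958599 − (-4.729042)·(2.958599 − 4.000000) / (-4.729042 − 30.598150) = 2.958599 − (4.924828)/(-35.327192) = 3.098005
F(3.098005) = -1.846282
r4 = 3.098005 − (-1.846282)·(3.098005 − 2.958599) / (-1.846282 − (-4.729042)) = 3.098005 − (-0.257383)/(2.882760) = 3.187289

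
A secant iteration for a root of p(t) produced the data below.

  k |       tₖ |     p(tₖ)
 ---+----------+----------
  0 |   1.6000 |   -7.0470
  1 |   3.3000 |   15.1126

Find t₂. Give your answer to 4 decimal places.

t₂ = 3.3000 − 15.1126·(3.3000 − 1.6000) / (15.1126 − (-7.0470))
   = 3.3000 − (25.691420)/(22.159600) = 2.140619

2.1406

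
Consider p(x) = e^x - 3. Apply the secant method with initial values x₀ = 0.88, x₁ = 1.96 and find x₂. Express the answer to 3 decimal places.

p(0.88) = -0.58910, p(1.96) = 4.09933
x₂ = 1.96000 − 4.09933·(1.96000 − 0.88000) / (4.09933 − (-0.58910)) = 1.96000 − (4.42727)/(4.68843) = 1.01570

1.016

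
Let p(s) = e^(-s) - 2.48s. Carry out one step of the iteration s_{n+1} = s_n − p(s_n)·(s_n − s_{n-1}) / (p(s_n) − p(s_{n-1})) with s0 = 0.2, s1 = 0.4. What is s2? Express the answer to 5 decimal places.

0.30016

p(0.2) = 0.3227308, p(0.4) = -0.3216800
s2 = 0.4000000 − (-0.3216800)·(0.4000000 − 0.2000000) / (-0.3216800 − 0.3227308) = 0.4000000 − (-0.0643360)/(-0.6444107) = 0.3001631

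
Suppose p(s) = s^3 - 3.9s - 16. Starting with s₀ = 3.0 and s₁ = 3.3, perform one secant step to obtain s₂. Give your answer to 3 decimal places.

p(3.0) = -0.70000, p(3.3) = 7.06700
s₂ = 3.30000 − 7.06700·(3.30000 − 3.00000) / (7.06700 − (-0.70000)) = 3.30000 − (2.12010)/(7.76700) = 3.02704

3.027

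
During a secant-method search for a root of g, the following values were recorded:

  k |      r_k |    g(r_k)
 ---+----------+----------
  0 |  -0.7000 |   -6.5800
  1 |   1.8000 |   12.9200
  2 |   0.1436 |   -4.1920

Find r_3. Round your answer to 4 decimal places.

0.5494

r_3 = 0.1436 − (-4.1920)·(0.1436 − 1.8000) / (-4.1920 − 12.9200)
   = 0.1436 − (6.943629)/(-17.112000) = 0.549375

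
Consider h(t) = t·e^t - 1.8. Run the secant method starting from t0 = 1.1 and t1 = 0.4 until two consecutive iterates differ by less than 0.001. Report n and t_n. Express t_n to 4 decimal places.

h(1.1) = 1.504583, h(0.4) = -1.203270
t2 = 0.400000 − (-1.203270)·(-0.700000)/(-2.707853) = 0.711054;  |Δ| = 0.311054
h(0.711054) = -0.352196
t3 = 0.711054 − (-0.352196)·(0.311054)/(0.851074) = 0.839777;  |Δ| = 0.128722
h(0.839777) = 0.144796
t4 = 0.839777 − 0.144796·(0.128722)/(0.496992) = 0.802274;  |Δ| = 0.037503
h(0.802274) = -0.010442
t5 = 0.802274 − (-0.010442)·(-0.037503)/(-0.155238) = 0.804796;  |Δ| = 0.002522
h(0.804796) = -0.000281
t6 = 0.804796 − (-0.000281)·(0.002522)/(0.010161) = 0.804866;  |Δ| = 0.000070
|t6 − t5| = 0.000070 < 0.001

n = 6, t_n = 0.8049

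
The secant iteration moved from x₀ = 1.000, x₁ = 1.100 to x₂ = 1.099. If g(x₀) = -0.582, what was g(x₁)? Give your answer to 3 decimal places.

0.006

The secant line through (1.000, -0.582) and (1.100, g(x₁)) crosses zero at x₂ = 1.099.
So (1.000, -0.582), (1.100, g(x₁)), (1.099, 0) are collinear:
g(x₁) = -0.582 · (1.100 − 1.099) / (1.000 − 1.099) = -0.582 · (0.00100)/(-0.09900) = 0.00588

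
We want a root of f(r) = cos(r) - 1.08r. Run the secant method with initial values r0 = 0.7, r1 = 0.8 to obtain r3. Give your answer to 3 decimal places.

0.705

f(0.7) = 0.00884, f(0.8) = -0.16729
r2 = 0.80000 − (-0.16729)·(0.80000 − 0.70000) / (-0.16729 − 0.00884) = 0.80000 − (-0.01673)/(-0.17614) = 0.70502
f(0.70502) = 0.00018
r3 = 0.70502 − 0.00018·(0.70502 − 0.80000) / (0.00018 − (-0.16729)) = 0.70502 − (-0.00002)/(0.16747) = 0.70512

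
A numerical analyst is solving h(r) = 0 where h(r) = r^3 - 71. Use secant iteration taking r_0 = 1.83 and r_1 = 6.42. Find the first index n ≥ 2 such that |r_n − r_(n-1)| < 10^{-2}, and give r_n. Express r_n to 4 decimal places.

h(1.83) = -64.871513, h(6.42) = 193.609288
r_2 = 6.420000 − 193.609288·(4.590000)/(258.480801) = 2.981963;  |Δ| = 3.438037
h(2.981963) = -44.484085
r_3 = 2.981963 − (-44.484085)·(-3.438037)/(-238.093373) = 3.624307;  |Δ| = 0.642344
h(3.624307) = -23.392545
r_4 = 3.624307 − (-23.392545)·(0.642344)/(21.091540) = 4.336729;  |Δ| = 0.712422
h(4.336729) = 10.561795
r_5 = 4.336729 − 10.561795·(0.712422)/(33.954340) = 4.115124;  |Δ| = 0.221605
h(4.115124) = -1.313493
r_6 = 4.115124 − (-1.313493)·(-0.221605)/(-11.875288) = 4.139635;  |Δ| = 0.024511
h(4.139635) = -0.060829
r_7 = 4.139635 − (-0.060829)·(0.024511)/(1.252663) = 4.140825;  |Δ| = 0.001190
|r_7 − r_6| = 0.001190 < 10^{-2}

n = 7, r_n = 4.1408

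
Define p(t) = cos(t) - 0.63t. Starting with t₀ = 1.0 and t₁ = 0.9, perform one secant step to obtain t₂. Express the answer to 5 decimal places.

p(1.0) = -0.0896977, p(0.9) = 0.0546100
t₂ = 0.9000000 − 0.0546100·(0.9000000 − 1.0000000) / (0.0546100 − (-0.0896977)) = 0.9000000 − (-0.0054610)/(0.1443077) = 0.9378427

0.93784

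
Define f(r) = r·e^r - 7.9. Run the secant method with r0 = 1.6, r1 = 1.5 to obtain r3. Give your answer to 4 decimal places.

f(1.6) = 0.024852, f(1.5) = -1.177466
r2 = 1.500000 − (-1.177466)·(1.500000 − 1.600000) / (-1.177466 − 0.024852) = 1.500000 − (0.117747)/(-1.202318) = 1.597933
f(1.597933) = -0.001729
r3 = 1.597933 − (-0.001729)·(1.597933 − 1.500000) / (-0.001729 − (-1.177466)) = 1.597933 − (-0.000169)/(1.175738) = 1.598077

1.5981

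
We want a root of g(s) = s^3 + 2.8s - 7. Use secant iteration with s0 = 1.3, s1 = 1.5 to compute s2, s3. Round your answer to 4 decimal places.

g(1.3) = -1.163000, g(1.5) = 0.575000
s2 = 1.500000 − 0.575000·(1.500000 − 1.300000) / (0.575000 − (-1.163000)) = 1.500000 − (0.115000)/(1.738000) = 1.433832
g(1.433832) = -0.037492
s3 = 1.433832 − (-0.037492)·(1.433832 − 1.500000) / (-0.037492 − 0.575000) = 1.433832 − (0.002481)/(-0.612492) = 1.437882

1.4338, 1.4379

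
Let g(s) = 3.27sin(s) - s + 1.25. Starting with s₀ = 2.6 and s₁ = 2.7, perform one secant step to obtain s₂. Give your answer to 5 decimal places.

2.68648

g(2.6) = 0.3356895, g(2.7) = -0.0524678
s₂ = 2.7000000 − (-0.0524678)·(2.7000000 − 2.6000000) / (-0.0524678 − 0.3356895) = 2.7000000 − (-0.0052468)/(-0.3881573) = 2.6864829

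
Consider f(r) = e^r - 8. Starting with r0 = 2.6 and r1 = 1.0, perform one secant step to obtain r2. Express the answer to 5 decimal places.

f(2.6) = 5.4637380, f(1.0) = -5.2817182
r2 = 1.0000000 − (-5.2817182)·(1.0000000 − 2.6000000) / (-5.2817182 − 5.4637380) = 1.0000000 − (8.4507491)/(-10.7454562) = 1.7864486

1.78645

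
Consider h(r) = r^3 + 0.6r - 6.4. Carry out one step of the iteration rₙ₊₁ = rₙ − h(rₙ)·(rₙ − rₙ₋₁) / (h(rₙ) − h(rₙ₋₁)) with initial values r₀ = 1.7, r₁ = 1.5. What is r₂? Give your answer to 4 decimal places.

1.7563

h(1.7) = -0.467000, h(1.5) = -2.125000
r₂ = 1.500000 − (-2.125000)·(1.500000 − 1.700000) / (-2.125000 − (-0.467000)) = 1.500000 − (0.425000)/(-1.658000) = 1.756333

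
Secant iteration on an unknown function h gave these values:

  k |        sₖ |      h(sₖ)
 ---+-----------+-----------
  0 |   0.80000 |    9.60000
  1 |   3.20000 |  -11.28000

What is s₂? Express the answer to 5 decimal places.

1.90345

s₂ = 3.20000 − (-11.28000)·(3.20000 − 0.80000) / (-11.28000 − 9.60000)
   = 3.20000 − (-27.0720000)/(-20.8800000) = 1.9034483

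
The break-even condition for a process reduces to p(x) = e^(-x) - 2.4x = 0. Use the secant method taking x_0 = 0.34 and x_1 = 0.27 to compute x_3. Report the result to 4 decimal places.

p(0.34) = -0.104230, p(0.27) = 0.115379
x_2 = 0.270000 − 0.115379·(0.270000 − 0.340000) / (0.115379 − (-0.104230)) = 0.270000 − (-0.008077)/(0.219609) = 0.306777
p(0.306777) = -0.000450
x_3 = 0.306777 − (-0.000450)·(0.306777 − 0.270000) / (-0.000450 − 0.115379) = 0.306777 − (-0.000017)/(-0.115830) = 0.306634

0.3066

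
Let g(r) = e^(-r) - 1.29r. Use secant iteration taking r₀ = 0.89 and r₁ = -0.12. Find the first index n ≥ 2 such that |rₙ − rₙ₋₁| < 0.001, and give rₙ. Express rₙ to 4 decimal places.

g(0.89) = -0.737444, g(-0.12) = 1.282297
r₂ = -0.120000 − 1.282297·(-1.010000)/(2.019741) = 0.521231;  |Δ| = 0.641231
g(0.521231) = -0.078598
r₃ = 0.521231 − (-0.078598)·(0.641231)/(-1.360895) = 0.484197;  |Δ| = 0.037034
g(0.484197) = -0.008421
r₄ = 0.484197 − (-0.008421)·(-0.037034)/(0.070177) = 0.479752;  |Δ| = 0.004444
g(0.479752) = 0.000056
r₅ = 0.479752 − 0.000056·(-0.004444)/(0.008478) = 0.479782;  |Δ| = 0.000029
|r₅ − r₄| = 0.000029 < 0.001

n = 5, rₙ = 0.4798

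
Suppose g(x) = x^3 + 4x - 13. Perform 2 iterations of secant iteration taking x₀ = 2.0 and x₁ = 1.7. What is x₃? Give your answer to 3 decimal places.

g(2.0) = 3.00000, g(1.7) = -1.28700
x₂ = 1.70000 − (-1.28700)·(1.70000 − 2.00000) / (-1.28700 − 3.00000) = 1.70000 − (0.38610)/(-4.28700) = 1.79006
g(1.79006) = -0.10380
x₃ = 1.79006 − (-0.10380)·(1.79006 − 1.70000) / (-0.10380 − (-1.28700)) = 1.79006 − (-0.00935)/(1.18320) = 1.79796

1.798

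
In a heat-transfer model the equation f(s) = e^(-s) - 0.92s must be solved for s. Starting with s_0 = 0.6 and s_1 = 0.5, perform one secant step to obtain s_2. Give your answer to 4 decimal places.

f(0.6) = -0.003188, f(0.5) = 0.146531
s_2 = 0.500000 − 0.146531·(0.500000 − 0.600000) / (0.146531 − (-0.003188)) = 0.500000 − (-0.014653)/(0.149719) = 0.597870

0.5979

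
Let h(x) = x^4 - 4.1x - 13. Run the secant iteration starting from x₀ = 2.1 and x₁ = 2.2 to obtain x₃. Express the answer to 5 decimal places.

h(2.1) = -2.1619000, h(2.2) = 1.4056000
x₂ = 2.2000000 − 1.4056000·(2.2000000 − 2.1000000) / (1.4056000 − (-2.1619000)) = 2.2000000 − (0.1405600)/(3.5675000) = 2.1605999
h(2.1605999) = -0.0664452
x₃ = 2.1605999 − (-0.0664452)·(2.1605999 − 2.2000000) / (-0.0664452 − 1.4056000) = 2.1605999 − (0.0026179)/(-1.4720452) = 2.1623783

2.16238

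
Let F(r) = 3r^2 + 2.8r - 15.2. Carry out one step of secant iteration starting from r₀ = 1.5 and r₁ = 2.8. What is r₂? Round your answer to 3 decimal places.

1.771

F(1.5) = -4.25000, F(2.8) = 16.16000
r₂ = 2.80000 − 16.16000·(2.80000 − 1.50000) / (16.16000 − (-4.25000)) = 2.80000 − (21.00800)/(20.41000) = 1.77070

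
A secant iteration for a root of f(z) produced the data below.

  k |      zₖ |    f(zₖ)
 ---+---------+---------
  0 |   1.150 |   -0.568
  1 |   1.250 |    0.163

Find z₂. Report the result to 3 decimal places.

z₂ = 1.250 − 0.163·(1.250 − 1.150) / (0.163 − (-0.568))
   = 1.250 − (0.01630)/(0.73100) = 1.22770

1.228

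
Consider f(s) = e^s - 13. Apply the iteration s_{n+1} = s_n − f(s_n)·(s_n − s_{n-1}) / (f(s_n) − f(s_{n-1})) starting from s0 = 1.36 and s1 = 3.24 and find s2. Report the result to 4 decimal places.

2.1510

f(1.36) = -9.103807, f(3.24) = 12.533722
s2 = 3.240000 − 12.533722·(3.240000 − 1.360000) / (12.533722 − (-9.103807)) = 3.240000 − (23.563397)/(21.637528) = 2.150994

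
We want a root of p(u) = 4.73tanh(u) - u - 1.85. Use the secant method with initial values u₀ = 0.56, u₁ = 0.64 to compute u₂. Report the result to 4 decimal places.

p(0.56) = -0.007267, p(0.64) = 0.181975
u₂ = 0.640000 − 0.181975·(0.640000 − 0.560000) / (0.181975 − (-0.007267)) = 0.640000 − (0.014558)/(0.189242) = 0.563072

0.5631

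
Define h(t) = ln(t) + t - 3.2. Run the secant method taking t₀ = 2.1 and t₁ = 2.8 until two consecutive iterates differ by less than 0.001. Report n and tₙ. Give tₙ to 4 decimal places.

h(2.1) = -0.358063, h(2.8) = 0.629619
t₂ = 2.800000 − 0.629619·(0.700000)/(0.987682) = 2.353770;  |Δ| = 0.446230
h(2.353770) = 0.009788
t₃ = 2.353770 − 0.009788·(-0.446230)/(-0.619831) = 2.346723;  |Δ| = 0.007047
h(2.346723) = -0.000257
t₄ = 2.346723 − (-0.000257)·(-0.007047)/(-0.010045) = 2.346903;  |Δ| = 0.000180
|t₄ − t₃| = 0.000180 < 0.001

n = 4, tₙ = 2.3469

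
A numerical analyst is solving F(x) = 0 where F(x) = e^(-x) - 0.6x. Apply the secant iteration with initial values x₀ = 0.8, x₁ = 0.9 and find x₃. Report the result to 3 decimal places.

0.771

F(0.8) = -0.03067, F(0.9) = -0.13343
x₂ = 0.90000 − (-0.13343)·(0.90000 − 0.80000) / (-0.13343 − (-0.03067)) = 0.90000 − (-0.01334)/(-0.10276) = 0.77015
F(0.77015) = 0.00085
x₃ = 0.77015 − 0.00085·(0.77015 − 0.90000) / (0.00085 − (-0.13343)) = 0.77015 − (-0.00011)/(0.13428) = 0.77098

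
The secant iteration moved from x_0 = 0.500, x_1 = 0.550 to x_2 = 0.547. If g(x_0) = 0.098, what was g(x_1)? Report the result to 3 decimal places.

-0.006

The secant line through (0.500, 0.098) and (0.550, g(x_1)) crosses zero at x_2 = 0.547.
So (0.500, 0.098), (0.550, g(x_1)), (0.547, 0) are collinear:
g(x_1) = 0.098 · (0.550 − 0.547) / (0.500 − 0.547) = 0.098 · (0.00300)/(-0.04700) = -0.00626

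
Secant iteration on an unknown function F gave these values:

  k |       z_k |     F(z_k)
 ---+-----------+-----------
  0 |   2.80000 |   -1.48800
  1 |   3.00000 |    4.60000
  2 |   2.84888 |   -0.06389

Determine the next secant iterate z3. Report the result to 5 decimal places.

z3 = 2.84888 − (-0.06389)·(2.84888 − 3.00000) / (-0.06389 − 4.60000)
   = 2.84888 − (0.0096551)/(-4.6638900) = 2.8509502

2.85095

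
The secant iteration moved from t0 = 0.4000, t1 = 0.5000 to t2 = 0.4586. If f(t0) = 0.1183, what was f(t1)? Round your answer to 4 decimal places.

-0.0836

The secant line through (0.4000, 0.1183) and (0.5000, f(t1)) crosses zero at t2 = 0.4586.
So (0.4000, 0.1183), (0.5000, f(t1)), (0.4586, 0) are collinear:
f(t1) = 0.1183 · (0.5000 − 0.4586) / (0.4000 − 0.4586) = 0.1183 · (0.041400)/(-0.058600) = -0.083577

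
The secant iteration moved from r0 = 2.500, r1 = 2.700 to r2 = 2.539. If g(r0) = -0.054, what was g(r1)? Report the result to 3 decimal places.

0.223

The secant line through (2.500, -0.054) and (2.700, g(r1)) crosses zero at r2 = 2.539.
So (2.500, -0.054), (2.700, g(r1)), (2.539, 0) are collinear:
g(r1) = -0.054 · (2.700 − 2.539) / (2.500 − 2.539) = -0.054 · (0.16100)/(-0.03900) = 0.22292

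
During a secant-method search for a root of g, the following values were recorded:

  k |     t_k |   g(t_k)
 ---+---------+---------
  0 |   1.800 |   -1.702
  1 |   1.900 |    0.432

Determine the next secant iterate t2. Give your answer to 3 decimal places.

t2 = 1.900 − 0.432·(1.900 − 1.800) / (0.432 − (-1.702))
   = 1.900 − (0.04320)/(2.13400) = 1.87976

1.880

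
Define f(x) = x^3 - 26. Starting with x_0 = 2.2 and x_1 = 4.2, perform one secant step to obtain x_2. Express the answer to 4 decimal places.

2.6840

f(2.2) = -15.352000, f(4.2) = 48.088000
x_2 = 4.200000 − 48.088000·(4.200000 − 2.200000) / (48.088000 − (-15.352000)) = 4.200000 − (96.176000)/(63.440000) = 2.683985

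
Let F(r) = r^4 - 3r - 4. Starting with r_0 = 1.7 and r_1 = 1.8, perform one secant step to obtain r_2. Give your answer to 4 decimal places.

1.7405

F(1.7) = -0.747900, F(1.8) = 1.097600
r_2 = 1.800000 − 1.097600·(1.800000 − 1.700000) / (1.097600 − (-0.747900)) = 1.800000 − (0.109760)/(1.845500) = 1.740526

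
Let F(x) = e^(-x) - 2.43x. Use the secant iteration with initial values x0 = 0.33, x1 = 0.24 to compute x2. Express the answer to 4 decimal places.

F(0.33) = -0.082976, F(0.24) = 0.203428
x2 = 0.240000 − 0.203428·(0.240000 − 0.330000) / (0.203428 − (-0.082976)) = 0.240000 − (-0.018309)/(0.286404) = 0.303925

0.3039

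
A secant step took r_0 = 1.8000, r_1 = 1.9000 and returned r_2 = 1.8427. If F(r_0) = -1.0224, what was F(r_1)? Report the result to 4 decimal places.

The secant line through (1.8000, -1.0224) and (1.9000, F(r_1)) crosses zero at r_2 = 1.8427.
So (1.8000, -1.0224), (1.9000, F(r_1)), (1.8427, 0) are collinear:
F(r_1) = -1.0224 · (1.9000 − 1.8427) / (1.8000 − 1.8427) = -1.0224 · (0.057300)/(-0.042700) = 1.371979

1.3720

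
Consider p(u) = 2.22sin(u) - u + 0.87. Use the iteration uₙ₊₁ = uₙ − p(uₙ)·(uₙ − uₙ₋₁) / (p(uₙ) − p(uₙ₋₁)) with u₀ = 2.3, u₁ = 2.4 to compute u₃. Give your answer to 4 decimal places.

2.3884

p(2.3) = 0.225466, p(2.4) = -0.030472
u₂ = 2.400000 − (-0.030472)·(2.400000 − 2.300000) / (-0.030472 − 0.225466) = 2.400000 − (-0.003047)/(-0.255937) = 2.388094
p(2.388094) = 0.000818
u₃ = 2.388094 − 0.000818·(2.388094 − 2.400000) / (0.000818 − (-0.030472)) = 2.388094 − (-0.000010)/(0.031289) = 2.388405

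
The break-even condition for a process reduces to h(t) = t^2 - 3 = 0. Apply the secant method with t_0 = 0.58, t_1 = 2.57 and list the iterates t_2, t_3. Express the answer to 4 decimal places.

h(0.58) = -2.663600, h(2.57) = 3.604900
t_2 = 2.570000 − 3.604900·(2.570000 − 0.580000) / (3.604900 − (-2.663600)) = 2.570000 − (7.173751)/(6.268500) = 1.425587
h(1.425587) = -0.967701
t_3 = 1.425587 − (-0.967701)·(1.425587 − 2.570000) / (-0.967701 − 3.604900) = 1.425587 − (1.107449)/(-4.572601) = 1.667780

1.4256, 1.6678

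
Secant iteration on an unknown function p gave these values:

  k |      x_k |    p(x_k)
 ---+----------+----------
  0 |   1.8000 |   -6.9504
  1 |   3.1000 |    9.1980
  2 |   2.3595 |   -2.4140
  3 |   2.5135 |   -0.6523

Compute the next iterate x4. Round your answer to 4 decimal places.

x4 = 2.5135 − (-0.6523)·(2.5135 − 2.3595) / (-0.6523 − (-2.4140))
   = 2.5135 − (-0.100454)/(1.761700) = 2.570521

2.5705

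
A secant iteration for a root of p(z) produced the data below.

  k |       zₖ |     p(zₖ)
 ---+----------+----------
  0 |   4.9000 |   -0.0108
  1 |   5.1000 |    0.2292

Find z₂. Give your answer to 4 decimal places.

4.9090

z₂ = 5.1000 − 0.2292·(5.1000 − 4.9000) / (0.2292 − (-0.0108))
   = 5.1000 − (0.045840)/(0.240000) = 4.909000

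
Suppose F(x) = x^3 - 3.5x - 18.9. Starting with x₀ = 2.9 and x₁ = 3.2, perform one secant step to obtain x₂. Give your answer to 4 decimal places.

F(2.9) = -4.661000, F(3.2) = 2.668000
x₂ = 3.200000 − 2.668000·(3.200000 − 2.900000) / (2.668000 − (-4.661000)) = 3.200000 − (0.800400)/(7.329000) = 3.090790

3.0908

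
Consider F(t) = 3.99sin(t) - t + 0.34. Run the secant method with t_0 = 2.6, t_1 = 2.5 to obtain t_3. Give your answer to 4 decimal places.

F(2.6) = -0.203150, F(2.5) = 0.227904
t_2 = 2.500000 − 0.227904·(2.500000 − 2.600000) / (0.227904 − (-0.203150)) = 2.500000 − (-0.022790)/(0.431053) = 2.552871
F(2.552871) = 0.002768
t_3 = 2.552871 − 0.002768·(2.552871 − 2.500000) / (0.002768 − 0.227904) = 2.552871 − (0.000146)/(-0.225136) = 2.553521

2.5535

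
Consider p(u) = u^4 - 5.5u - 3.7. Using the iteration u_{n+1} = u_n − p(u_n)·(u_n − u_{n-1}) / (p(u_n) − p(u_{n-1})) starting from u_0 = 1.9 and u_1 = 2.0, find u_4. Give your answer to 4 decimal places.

1.9486

p(1.9) = -1.117900, p(2.0) = 1.300000
u_2 = 2.000000 − 1.300000·(2.000000 − 1.900000) / (1.300000 − (-1.117900)) = 2.000000 − (0.130000)/(2.417900) = 1.946234
p(1.946234) = -0.056647
u_3 = 1.946234 − (-0.056647)·(1.946234 − 2.000000) / (-0.056647 − 1.300000) = 1.946234 − (0.003046)/(-1.356647) = 1.948479
p(1.948479) = -0.002679
u_4 = 1.948479 − (-0.002679)·(1.948479 − 1.946234) / (-0.002679 − (-0.056647)) = 1.948479 − (-0.000006)/(0.053968) = 1.948591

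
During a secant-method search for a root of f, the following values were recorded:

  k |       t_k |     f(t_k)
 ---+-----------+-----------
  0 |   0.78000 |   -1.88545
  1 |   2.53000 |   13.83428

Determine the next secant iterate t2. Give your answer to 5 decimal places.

0.98990

t2 = 2.53000 − 13.83428·(2.53000 − 0.78000) / (13.83428 − (-1.88545))
   = 2.53000 − (24.2099900)/(15.7197300) = 0.9898978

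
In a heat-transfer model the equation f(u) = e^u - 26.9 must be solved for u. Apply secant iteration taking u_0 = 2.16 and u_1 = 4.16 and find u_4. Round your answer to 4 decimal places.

f(2.16) = -18.228862, f(4.16) = 37.171523
u_2 = 4.160000 − 37.171523·(4.160000 − 2.160000) / (37.171523 − (-18.228862)) = 4.160000 − (74.343045)/(55.400385) = 2.818077
f(2.818077) = -10.155379
u_3 = 2.818077 − (-10.155379)·(2.818077 − 4.160000) / (-10.155379 − 37.171523) = 2.818077 − (13.627735)/(-47.326901) = 3.106026
f(3.106026) = -4.567877
u_4 = 3.106026 − (-4.567877)·(3.106026 − 2.818077) / (-4.567877 − (-10.155379)) = 3.106026 − (-1.315316)/(5.587501) = 3.341429

3.3414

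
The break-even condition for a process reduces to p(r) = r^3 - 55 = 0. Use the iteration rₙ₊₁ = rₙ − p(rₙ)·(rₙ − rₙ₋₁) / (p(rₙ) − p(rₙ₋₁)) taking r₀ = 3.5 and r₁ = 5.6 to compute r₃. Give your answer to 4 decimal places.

3.7631

p(3.5) = -12.125000, p(5.6) = 120.616000
r₂ = 5.600000 − 120.616000·(5.600000 − 3.500000) / (120.616000 − (-12.125000)) = 5.600000 − (253.293600)/(132.741000) = 3.691821
p(3.691821) = -4.682173
r₃ = 3.691821 − (-4.682173)·(3.691821 − 5.600000) / (-4.682173 − 120.616000) = 3.691821 − (8.934425)/(-125.298173) = 3.763126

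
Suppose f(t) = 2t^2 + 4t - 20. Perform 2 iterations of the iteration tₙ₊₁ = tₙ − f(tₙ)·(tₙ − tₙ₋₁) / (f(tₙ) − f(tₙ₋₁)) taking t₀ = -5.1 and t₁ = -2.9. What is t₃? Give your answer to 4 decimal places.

-4.3687

f(-5.1) = 11.620000, f(-2.9) = -14.780000
t₂ = -2.900000 − (-14.780000)·(-2.900000 − (-5.100000)) / (-14.780000 − 11.620000) = -2.900000 − (-32.516000)/(-26.400000) = -4.131667
f(-4.131667) = -2.385328
t₃ = -4.131667 − (-2.385328)·(-4.131667 − (-2.900000)) / (-2.385328 − (-14.780000)) = -4.131667 − (2.937929)/(12.394672) = -4.368698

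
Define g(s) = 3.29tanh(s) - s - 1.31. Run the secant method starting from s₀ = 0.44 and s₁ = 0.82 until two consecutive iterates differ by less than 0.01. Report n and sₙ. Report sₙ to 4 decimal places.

g(0.44) = -0.389110, g(0.82) = 0.090980
s₂ = 0.820000 − 0.090980·(0.380000)/(0.480090) = 0.747988;  |Δ| = 0.072012
g(0.747988) = 0.027698
s₃ = 0.747988 − 0.027698·(-0.072012)/(-0.063282) = 0.716469;  |Δ| = 0.031519
g(0.716469) = -0.004049
s₄ = 0.716469 − (-0.004049)·(-0.031519)/(-0.031746) = 0.720489;  |Δ| = 0.004020
|s₄ − s₃| = 0.004020 < 0.01

n = 4, sₙ = 0.7205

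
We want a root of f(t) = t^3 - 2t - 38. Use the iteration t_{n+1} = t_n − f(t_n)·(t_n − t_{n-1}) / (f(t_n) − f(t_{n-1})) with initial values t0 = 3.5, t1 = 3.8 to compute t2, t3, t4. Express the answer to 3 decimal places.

f(3.5) = -2.12500, f(3.8) = 9.27200
t2 = 3.80000 − 9.27200·(3.80000 − 3.50000) / (9.27200 − (-2.12500)) = 3.80000 − (2.78160)/(11.39700) = 3.55594
f(3.55594) = -0.14820
t3 = 3.55594 − (-0.14820)·(3.55594 − 3.80000) / (-0.14820 − 9.27200) = 3.55594 − (0.03617)/(-9.42020) = 3.55978
f(3.55978) = -0.01007
t4 = 3.55978 − (-0.01007)·(3.55978 − 3.55594) / (-0.01007 − (-0.14820)) = 3.55978 − (-0.00004)/(0.13814) = 3.56006

3.556, 3.560, 3.560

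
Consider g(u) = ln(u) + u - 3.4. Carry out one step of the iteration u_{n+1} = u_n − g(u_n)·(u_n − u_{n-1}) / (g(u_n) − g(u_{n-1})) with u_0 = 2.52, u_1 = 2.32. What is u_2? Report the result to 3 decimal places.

g(2.52) = 0.04426, g(2.32) = -0.23843
u_2 = 2.32000 − (-0.23843)·(2.32000 − 2.52000) / (-0.23843 − 0.04426) = 2.32000 − (0.04769)/(-0.28269) = 2.48869

2.489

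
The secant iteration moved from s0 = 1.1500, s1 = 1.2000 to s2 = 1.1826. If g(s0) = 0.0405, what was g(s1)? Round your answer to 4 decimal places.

-0.0216

The secant line through (1.1500, 0.0405) and (1.2000, g(s1)) crosses zero at s2 = 1.1826.
So (1.1500, 0.0405), (1.2000, g(s1)), (1.1826, 0) are collinear:
g(s1) = 0.0405 · (1.2000 − 1.1826) / (1.1500 − 1.1826) = 0.0405 · (0.017400)/(-0.032600) = -0.021617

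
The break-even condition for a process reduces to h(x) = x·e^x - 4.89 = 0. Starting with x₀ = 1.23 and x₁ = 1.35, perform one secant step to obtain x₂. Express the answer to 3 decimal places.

1.312

h(1.23) = -0.68189, h(1.35) = 0.31752
x₂ = 1.35000 − 0.31752·(1.35000 − 1.23000) / (0.31752 − (-0.68189)) = 1.35000 − (0.03810)/(0.99941) = 1.31187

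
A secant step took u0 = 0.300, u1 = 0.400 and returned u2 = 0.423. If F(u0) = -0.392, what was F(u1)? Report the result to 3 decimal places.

The secant line through (0.300, -0.392) and (0.400, F(u1)) crosses zero at u2 = 0.423.
So (0.300, -0.392), (0.400, F(u1)), (0.423, 0) are collinear:
F(u1) = -0.392 · (0.400 − 0.423) / (0.300 − 0.423) = -0.392 · (-0.02300)/(-0.12300) = -0.07330

-0.073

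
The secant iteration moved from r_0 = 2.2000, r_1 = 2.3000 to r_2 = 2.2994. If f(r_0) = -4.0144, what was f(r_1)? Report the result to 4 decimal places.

The secant line through (2.2000, -4.0144) and (2.3000, f(r_1)) crosses zero at r_2 = 2.2994.
So (2.2000, -4.0144), (2.3000, f(r_1)), (2.2994, 0) are collinear:
f(r_1) = -4.0144 · (2.3000 − 2.2994) / (2.2000 − 2.2994) = -4.0144 · (0.000600)/(-0.099400) = 0.024232

0.0242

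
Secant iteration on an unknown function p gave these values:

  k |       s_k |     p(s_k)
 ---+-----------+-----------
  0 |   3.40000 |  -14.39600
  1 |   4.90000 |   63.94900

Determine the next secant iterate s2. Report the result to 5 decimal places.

s2 = 4.90000 − 63.94900·(4.90000 − 3.40000) / (63.94900 − (-14.39600))
   = 4.90000 − (95.9235000)/(78.3450000) = 3.6756270

3.67563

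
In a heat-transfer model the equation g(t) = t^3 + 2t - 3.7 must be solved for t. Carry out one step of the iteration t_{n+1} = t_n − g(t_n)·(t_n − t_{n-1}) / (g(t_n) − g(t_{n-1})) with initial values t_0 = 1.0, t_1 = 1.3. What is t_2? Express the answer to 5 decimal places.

1.11686

g(1.0) = -0.7000000, g(1.3) = 1.0970000
t_2 = 1.3000000 − 1.0970000·(1.3000000 − 1.0000000) / (1.0970000 − (-0.7000000)) = 1.3000000 − (0.3291000)/(1.7970000) = 1.1168614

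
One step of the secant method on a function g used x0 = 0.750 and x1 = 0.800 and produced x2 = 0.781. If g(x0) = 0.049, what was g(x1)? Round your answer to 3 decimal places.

-0.030

The secant line through (0.750, 0.049) and (0.800, g(x1)) crosses zero at x2 = 0.781.
So (0.750, 0.049), (0.800, g(x1)), (0.781, 0) are collinear:
g(x1) = 0.049 · (0.800 − 0.781) / (0.750 − 0.781) = 0.049 · (0.01900)/(-0.03100) = -0.03003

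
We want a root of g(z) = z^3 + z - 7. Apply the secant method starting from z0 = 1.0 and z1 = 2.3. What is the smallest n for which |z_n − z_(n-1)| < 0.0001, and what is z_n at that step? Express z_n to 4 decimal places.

n = 7, z_n = 1.7392

g(1.0) = -5.000000, g(2.3) = 7.467000
z2 = 2.300000 − 7.467000·(1.300000)/(12.467000) = 1.521376;  |Δ| = 0.778624
g(1.521376) = -1.957267
z3 = 1.521376 − (-1.957267)·(-0.778624)/(-9.424267) = 1.683084;  |Δ| = 0.161707
g(1.683084) = -0.549125
z4 = 1.683084 − (-0.549125)·(0.161707)/(1.408142) = 1.746144;  |Δ| = 0.063060
g(1.746144) = 0.070169
z5 = 1.746144 − 0.070169·(0.063060)/(0.619294) = 1.738999;  |Δ| = 0.007145
g(1.738999) = -0.002065
z6 = 1.738999 − (-0.002065)·(-0.007145)/(-0.072234) = 1.739203;  |Δ| = 0.000204
g(1.739203) = -0.000007
z7 = 1.739203 − (-0.000007)·(0.000204)/(0.002057) = 1.739204;  |Δ| = 0.000001
|z7 − z6| = 0.000001 < 0.0001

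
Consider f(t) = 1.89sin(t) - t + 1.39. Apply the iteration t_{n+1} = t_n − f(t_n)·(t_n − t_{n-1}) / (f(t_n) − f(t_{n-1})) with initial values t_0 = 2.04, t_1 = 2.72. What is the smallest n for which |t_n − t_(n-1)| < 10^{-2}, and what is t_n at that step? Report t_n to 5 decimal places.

f(2.04) = 1.0357452, f(2.72) = -0.5565852
t_2 = 2.7200000 − (-0.5565852)·(0.6800000)/(-1.5923304) = 2.4823119;  |Δ| = 0.2376881
f(2.4823119) = 0.0654047
t_3 = 2.4823119 − 0.0654047·(-0.2376881)/(0.6219899) = 2.5073058;  |Δ| = 0.0249938
f(2.5073058) = 0.0027144
t_4 = 2.5073058 − 0.0027144·(0.0249938)/(-0.0626903) = 2.5083880;  |Δ| = 0.0010822
|t_4 − t_3| = 0.0010822 < 10^{-2}

n = 4, t_n = 2.50839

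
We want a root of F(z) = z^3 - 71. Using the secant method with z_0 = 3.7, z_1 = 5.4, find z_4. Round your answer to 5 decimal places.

4.14168

F(3.7) = -20.3470000, F(5.4) = 86.4640000
z_2 = 5.4000000 − 86.4640000·(5.4000000 − 3.7000000) / (86.4640000 − (-20.3470000)) = 5.4000000 − (146.9888000)/(106.8110000) = 4.0238421
F(4.0238421) = -5.8487436
z_3 = 4.0238421 − (-5.8487436)·(4.0238421 − 5.4000000) / (-5.8487436 − 86.4640000) = 4.0238421 − (8.0487947)/(-92.3127436) = 4.1110326
F(4.1110326) = -1.5211266
z_4 = 4.1110326 − (-1.5211266)·(4.1110326 − 4.0238421) / (-1.5211266 − (-5.8487436)) = 4.1110326 − (-0.1326278)/(4.3276170) = 4.1416795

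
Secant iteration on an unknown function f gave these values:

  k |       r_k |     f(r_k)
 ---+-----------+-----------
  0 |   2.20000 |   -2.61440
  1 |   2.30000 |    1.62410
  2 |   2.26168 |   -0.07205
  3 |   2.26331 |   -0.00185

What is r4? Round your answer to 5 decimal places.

2.26335

r4 = 2.26331 − (-0.00185)·(2.26331 − 2.26168) / (-0.00185 − (-0.07205))
   = 2.26331 − (-0.0000030)/(0.0702000) = 2.2633530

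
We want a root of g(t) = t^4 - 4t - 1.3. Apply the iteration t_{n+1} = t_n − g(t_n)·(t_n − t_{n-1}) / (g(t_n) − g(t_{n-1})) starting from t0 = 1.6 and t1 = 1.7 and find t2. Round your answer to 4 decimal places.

1.6820

g(1.6) = -1.146400, g(1.7) = 0.252100
t2 = 1.700000 − 0.252100·(1.700000 − 1.600000) / (0.252100 − (-1.146400)) = 1.700000 − (0.025210)/(1.398500) = 1.681974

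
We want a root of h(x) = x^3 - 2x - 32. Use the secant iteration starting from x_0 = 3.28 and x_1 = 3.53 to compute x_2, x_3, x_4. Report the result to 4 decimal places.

h(3.28) = -3.272448, h(3.53) = 4.926977
x_2 = 3.530000 − 4.926977·(3.530000 − 3.280000) / (4.926977 − (-3.272448)) = 3.530000 − (1.231744)/(8.199425) = 3.379777
h(3.379777) = -0.152732
x_3 = 3.379777 − (-0.152732)·(3.379777 − 3.530000) / (-0.152732 − 4.926977) = 3.379777 − (0.022944)/(-5.079709) = 3.384294
h(3.384294) = -0.006775
x_4 = 3.384294 − (-0.006775)·(3.384294 − 3.379777) / (-0.006775 − (-0.152732)) = 3.384294 − (-0.000031)/(0.145958) = 3.384503

3.3798, 3.3843, 3.3845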